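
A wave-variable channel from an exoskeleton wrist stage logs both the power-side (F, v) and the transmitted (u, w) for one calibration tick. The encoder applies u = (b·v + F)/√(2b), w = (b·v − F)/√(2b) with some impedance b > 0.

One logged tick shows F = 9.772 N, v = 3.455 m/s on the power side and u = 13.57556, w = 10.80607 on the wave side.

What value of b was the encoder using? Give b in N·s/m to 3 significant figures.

u + w = 24.38163;  u + w = √(2b)·v, so √(2b) = 24.38163/3.455 = 7.05691.
b = (√(2b))²/2 = 49.80000/2 = 24.90000.
(Check via u − w = 2F/√(2b): u − w = 2.76949, 2F/√(2b) = 2.76948.)

b = 24.9 N·s/m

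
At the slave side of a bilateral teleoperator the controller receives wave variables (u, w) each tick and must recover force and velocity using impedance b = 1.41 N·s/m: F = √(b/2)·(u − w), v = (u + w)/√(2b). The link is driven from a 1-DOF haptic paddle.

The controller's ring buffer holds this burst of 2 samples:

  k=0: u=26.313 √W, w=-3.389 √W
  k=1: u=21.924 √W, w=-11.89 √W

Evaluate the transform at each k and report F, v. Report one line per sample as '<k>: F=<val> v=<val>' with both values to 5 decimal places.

0: F=24.93907 v=13.65104
1: F=28.39168 v=5.97516

k=0: u−w=29.70200, u+w=22.92400; √(b/2)=0.83964, √(2b)=1.67929; F=0.83964×29.702=24.93907, v=22.92400/1.67929=13.65104
k=1: u−w=33.81400, u+w=10.03400; √(b/2)=0.83964, √(2b)=1.67929; F=0.83964×33.814=28.39168, v=10.03400/1.67929=5.97516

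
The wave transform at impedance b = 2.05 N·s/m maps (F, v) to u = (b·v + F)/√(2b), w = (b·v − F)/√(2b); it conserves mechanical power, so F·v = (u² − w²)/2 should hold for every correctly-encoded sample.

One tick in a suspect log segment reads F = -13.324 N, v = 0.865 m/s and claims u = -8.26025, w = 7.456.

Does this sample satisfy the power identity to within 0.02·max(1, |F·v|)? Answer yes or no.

no

F·v = (-13.324)×0.865 = -11.5253 W.
(u² − w²)/2 = (68.2317 − 55.5919)/2 = 6.3199 W.
|Δ| = 17.8452;  2% of max(1, |F·v|) = 0.2305.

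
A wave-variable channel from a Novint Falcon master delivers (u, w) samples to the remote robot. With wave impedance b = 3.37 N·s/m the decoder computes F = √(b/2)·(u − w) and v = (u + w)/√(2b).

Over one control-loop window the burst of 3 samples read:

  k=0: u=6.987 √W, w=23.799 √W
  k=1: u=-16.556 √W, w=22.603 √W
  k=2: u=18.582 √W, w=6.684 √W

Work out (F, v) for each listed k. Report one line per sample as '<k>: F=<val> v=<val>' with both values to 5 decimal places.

k=0: u−w=-16.81200, u+w=30.78600; √(b/2)=1.29808, √(2b)=2.59615; F=1.29808×(-16.812)=-21.82325, v=30.78600/2.59615=11.85832
k=1: u−w=-39.15900, u+w=6.04700; √(b/2)=1.29808, √(2b)=2.59615; F=1.29808×(-39.159)=-50.83134, v=6.04700/2.59615=2.32922
k=2: u−w=11.89800, u+w=25.26600; √(b/2)=1.29808, √(2b)=2.59615; F=1.29808×11.898=15.44450, v=25.26600/2.59615=9.73210

0: F=-21.82325 v=11.85832
1: F=-50.83134 v=2.32922
2: F=15.44450 v=9.73210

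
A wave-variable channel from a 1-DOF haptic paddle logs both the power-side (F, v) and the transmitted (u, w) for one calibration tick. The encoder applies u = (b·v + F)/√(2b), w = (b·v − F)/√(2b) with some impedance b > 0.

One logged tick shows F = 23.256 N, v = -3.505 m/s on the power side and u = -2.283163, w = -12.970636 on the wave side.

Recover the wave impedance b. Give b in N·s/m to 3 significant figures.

b = 9.47 N·s/m

u + w = -15.253799;  u + w = √(2b)·v, so √(2b) = -15.253799/(-3.505) = 4.352011.
b = (√(2b))²/2 = 18.940001/2 = 9.470000.
(Check via u − w = 2F/√(2b): u − w = 10.687473, 2F/√(2b) = 10.687473.)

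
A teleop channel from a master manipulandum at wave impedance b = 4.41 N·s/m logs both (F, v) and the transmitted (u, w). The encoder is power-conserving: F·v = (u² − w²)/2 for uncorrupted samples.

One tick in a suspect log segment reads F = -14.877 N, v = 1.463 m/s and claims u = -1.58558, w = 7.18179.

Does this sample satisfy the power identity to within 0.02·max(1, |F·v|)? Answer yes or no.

no

F·v = (-14.877)×1.463 = -21.7651 W.
(u² − w²)/2 = (2.5141 − 51.5781)/2 = -24.5320 W.
|Δ| = 2.7670;  2% of max(1, |F·v|) = 0.4353.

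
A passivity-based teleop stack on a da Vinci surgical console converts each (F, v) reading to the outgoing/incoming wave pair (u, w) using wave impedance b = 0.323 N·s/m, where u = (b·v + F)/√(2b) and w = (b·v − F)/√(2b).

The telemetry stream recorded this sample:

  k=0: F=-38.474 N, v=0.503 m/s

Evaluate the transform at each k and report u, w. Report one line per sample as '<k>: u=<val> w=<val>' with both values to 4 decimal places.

k=0: b·v=0.323×0.503=0.1625; √(2b)=0.8037; u=(0.1625+(-38.474))/0.8037=-47.6665, w=(0.1625−(-38.474))/0.8037=48.0708

0: u=-47.6665 w=48.0708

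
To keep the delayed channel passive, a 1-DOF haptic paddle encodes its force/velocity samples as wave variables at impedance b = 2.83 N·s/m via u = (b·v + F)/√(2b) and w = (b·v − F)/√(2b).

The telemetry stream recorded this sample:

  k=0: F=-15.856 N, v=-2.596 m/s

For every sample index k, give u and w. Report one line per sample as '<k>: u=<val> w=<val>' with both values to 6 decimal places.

0: u=-9.752814 w=3.576734

k=0: b·v=2.83×(-2.596)=-7.346680; √(2b)=2.379075; u=(-7.346680+(-15.856))/2.379075=-9.752814, w=(-7.346680−(-15.856))/2.379075=3.576734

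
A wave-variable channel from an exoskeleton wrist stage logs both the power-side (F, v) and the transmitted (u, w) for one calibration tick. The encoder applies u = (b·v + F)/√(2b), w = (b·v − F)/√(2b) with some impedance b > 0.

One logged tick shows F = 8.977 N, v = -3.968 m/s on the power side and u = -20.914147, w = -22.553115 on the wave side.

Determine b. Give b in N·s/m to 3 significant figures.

u + w = -43.467262;  u + w = √(2b)·v, so √(2b) = -43.467262/(-3.968) = 10.954451.
b = (√(2b))²/2 = 119.999999/2 = 60.000000.
(Check via u − w = 2F/√(2b): u − w = 1.638968, 2F/√(2b) = 1.638968.)

b = 60 N·s/m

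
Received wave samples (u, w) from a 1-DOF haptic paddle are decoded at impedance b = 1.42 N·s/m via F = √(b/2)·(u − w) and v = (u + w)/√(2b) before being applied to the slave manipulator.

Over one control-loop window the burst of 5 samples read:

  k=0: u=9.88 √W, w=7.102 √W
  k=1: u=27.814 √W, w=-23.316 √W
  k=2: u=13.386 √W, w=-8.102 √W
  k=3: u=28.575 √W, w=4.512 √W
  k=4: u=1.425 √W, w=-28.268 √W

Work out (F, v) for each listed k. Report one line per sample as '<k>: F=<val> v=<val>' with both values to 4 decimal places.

0: F=2.3408 v=10.0770
1: F=43.0829 v=2.6691
2: F=18.1061 v=3.1355
3: F=20.2758 v=19.6335
4: F=25.0198 v=-15.9284

k=0: u−w=2.7780, u+w=16.9820; √(b/2)=0.8426, √(2b)=1.6852; F=0.8426×2.778=2.3408, v=16.9820/1.6852=10.0770
k=1: u−w=51.1300, u+w=4.4980; √(b/2)=0.8426, √(2b)=1.6852; F=0.8426×51.13=43.0829, v=4.4980/1.6852=2.6691
k=2: u−w=21.4880, u+w=5.2840; √(b/2)=0.8426, √(2b)=1.6852; F=0.8426×21.488=18.1061, v=5.2840/1.6852=3.1355
k=3: u−w=24.0630, u+w=33.0870; √(b/2)=0.8426, √(2b)=1.6852; F=0.8426×24.063=20.2758, v=33.0870/1.6852=19.6335
k=4: u−w=29.6930, u+w=-26.8430; √(b/2)=0.8426, √(2b)=1.6852; F=0.8426×29.693=25.0198, v=-26.8430/1.6852=-15.9284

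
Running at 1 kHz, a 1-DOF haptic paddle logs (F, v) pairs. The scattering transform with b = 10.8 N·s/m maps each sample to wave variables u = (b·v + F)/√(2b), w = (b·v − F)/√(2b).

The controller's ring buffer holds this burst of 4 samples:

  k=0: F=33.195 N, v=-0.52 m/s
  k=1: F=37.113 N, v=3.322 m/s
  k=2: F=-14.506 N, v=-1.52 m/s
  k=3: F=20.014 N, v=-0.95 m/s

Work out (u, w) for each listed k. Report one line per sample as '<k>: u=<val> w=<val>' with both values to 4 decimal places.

0: u=5.9341 w=-8.3508
1: u=15.7051 w=-0.2658
2: u=-6.6534 w=-0.4110
3: u=2.0987 w=-6.5139

k=0: b·v=10.8×(-0.52)=-5.6160; √(2b)=4.6476; u=(-5.6160+33.195)/4.6476=5.9341, w=(-5.6160−33.195)/4.6476=-8.3508
k=1: b·v=10.8×3.322=35.8776; √(2b)=4.6476; u=(35.8776+37.113)/4.6476=15.7051, w=(35.8776−37.113)/4.6476=-0.2658
k=2: b·v=10.8×(-1.52)=-16.4160; √(2b)=4.6476; u=(-16.4160+(-14.506))/4.6476=-6.6534, w=(-16.4160−(-14.506))/4.6476=-0.4110
k=3: b·v=10.8×(-0.95)=-10.2600; √(2b)=4.6476; u=(-10.2600+20.014)/4.6476=2.0987, w=(-10.2600−20.014)/4.6476=-6.5139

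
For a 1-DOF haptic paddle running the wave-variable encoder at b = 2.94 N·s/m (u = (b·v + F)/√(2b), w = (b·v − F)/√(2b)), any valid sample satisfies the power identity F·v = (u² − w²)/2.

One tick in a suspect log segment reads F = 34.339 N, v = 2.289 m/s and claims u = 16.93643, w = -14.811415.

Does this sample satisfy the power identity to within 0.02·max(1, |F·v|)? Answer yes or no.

no

F·v = 34.339×2.289 = 78.601971 W.
(u² − w²)/2 = (286.842661 − 219.378014)/2 = 33.732323 W.
|Δ| = 44.869648;  2% of max(1, |F·v|) = 1.572039.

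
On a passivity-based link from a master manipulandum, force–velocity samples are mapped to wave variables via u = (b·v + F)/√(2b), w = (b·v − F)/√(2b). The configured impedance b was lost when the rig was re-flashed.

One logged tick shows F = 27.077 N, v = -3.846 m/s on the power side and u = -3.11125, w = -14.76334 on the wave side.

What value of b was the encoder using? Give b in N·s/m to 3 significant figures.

u + w = -17.87459;  u + w = √(2b)·v, so √(2b) = -17.87459/(-3.846) = 4.64758.
b = (√(2b))²/2 = 21.59999/2 = 10.80000.
(Check via u − w = 2F/√(2b): u − w = 11.65209, 2F/√(2b) = 11.65209.)

b = 10.8 N·s/m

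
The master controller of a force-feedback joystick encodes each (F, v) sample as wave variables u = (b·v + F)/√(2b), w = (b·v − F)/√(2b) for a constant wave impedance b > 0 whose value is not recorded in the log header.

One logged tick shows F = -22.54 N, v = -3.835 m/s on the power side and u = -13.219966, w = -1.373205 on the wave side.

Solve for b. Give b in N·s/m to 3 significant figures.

u + w = -14.593171;  u + w = √(2b)·v, so √(2b) = -14.593171/(-3.835) = 3.805260.
b = (√(2b))²/2 = 14.480001/2 = 7.240001.
(Check via u − w = 2F/√(2b): u − w = -11.846761, 2F/√(2b) = -11.846760.)

b = 7.24 N·s/m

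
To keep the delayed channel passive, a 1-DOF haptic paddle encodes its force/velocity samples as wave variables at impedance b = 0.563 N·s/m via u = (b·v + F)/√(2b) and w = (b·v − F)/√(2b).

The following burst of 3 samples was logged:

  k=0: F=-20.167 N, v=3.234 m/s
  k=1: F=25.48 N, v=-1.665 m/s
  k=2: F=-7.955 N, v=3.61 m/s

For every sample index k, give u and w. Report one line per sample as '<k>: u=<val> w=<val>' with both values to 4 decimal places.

0: u=-17.2893 w=20.7210
1: u=23.1287 w=-24.8955
2: u=-5.5814 w=9.4121

k=0: b·v=0.563×3.234=1.8207; √(2b)=1.0611; u=(1.8207+(-20.167))/1.0611=-17.2893, w=(1.8207−(-20.167))/1.0611=20.7210
k=1: b·v=0.563×(-1.665)=-0.9374; √(2b)=1.0611; u=(-0.9374+25.48)/1.0611=23.1287, w=(-0.9374−25.48)/1.0611=-24.8955
k=2: b·v=0.563×3.61=2.0324; √(2b)=1.0611; u=(2.0324+(-7.955))/1.0611=-5.5814, w=(2.0324−(-7.955))/1.0611=9.4121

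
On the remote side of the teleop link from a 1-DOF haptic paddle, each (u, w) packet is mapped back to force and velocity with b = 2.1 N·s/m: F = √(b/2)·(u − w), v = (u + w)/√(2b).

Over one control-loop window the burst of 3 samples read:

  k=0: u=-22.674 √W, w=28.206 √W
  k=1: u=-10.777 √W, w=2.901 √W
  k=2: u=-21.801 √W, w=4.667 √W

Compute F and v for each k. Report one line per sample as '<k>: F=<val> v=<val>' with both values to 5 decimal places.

0: F=-52.13649 v=2.69934
1: F=-14.01578 v=-3.84309
2: F=-27.12163 v=-8.36054

k=0: u−w=-50.88000, u+w=5.53200; √(b/2)=1.02470, √(2b)=2.04939; F=1.02470×(-50.88)=-52.13649, v=5.53200/2.04939=2.69934
k=1: u−w=-13.67800, u+w=-7.87600; √(b/2)=1.02470, √(2b)=2.04939; F=1.02470×(-13.678)=-14.01578, v=-7.87600/2.04939=-3.84309
k=2: u−w=-26.46800, u+w=-17.13400; √(b/2)=1.02470, √(2b)=2.04939; F=1.02470×(-26.468)=-27.12163, v=-17.13400/2.04939=-8.36054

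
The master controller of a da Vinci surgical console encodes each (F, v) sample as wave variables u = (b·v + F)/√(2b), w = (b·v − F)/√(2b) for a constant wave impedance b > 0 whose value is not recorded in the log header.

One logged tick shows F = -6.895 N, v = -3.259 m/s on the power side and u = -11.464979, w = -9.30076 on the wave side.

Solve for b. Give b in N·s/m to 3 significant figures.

b = 20.3 N·s/m

u + w = -20.765739;  u + w = √(2b)·v, so √(2b) = -20.765739/(-3.259) = 6.371813.
b = (√(2b))²/2 = 40.600003/2 = 20.300001.
(Check via u − w = 2F/√(2b): u − w = -2.164219, 2F/√(2b) = -2.164219.)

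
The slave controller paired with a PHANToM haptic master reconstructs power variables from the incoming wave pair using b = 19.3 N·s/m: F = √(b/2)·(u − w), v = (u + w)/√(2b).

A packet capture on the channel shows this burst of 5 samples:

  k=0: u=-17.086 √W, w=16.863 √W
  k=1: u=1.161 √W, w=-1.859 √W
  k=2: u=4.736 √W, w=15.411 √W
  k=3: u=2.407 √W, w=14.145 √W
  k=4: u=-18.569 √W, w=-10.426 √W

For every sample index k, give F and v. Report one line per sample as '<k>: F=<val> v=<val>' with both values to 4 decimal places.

k=0: u−w=-33.9490, u+w=-0.2230; √(b/2)=3.1064, √(2b)=6.2129; F=3.1064×(-33.949)=-105.4607, v=-0.2230/6.2129=-0.0359
k=1: u−w=3.0200, u+w=-0.6980; √(b/2)=3.1064, √(2b)=6.2129; F=3.1064×3.02=9.3815, v=-0.6980/6.2129=-0.1123
k=2: u−w=-10.6750, u+w=20.1470; √(b/2)=3.1064, √(2b)=6.2129; F=3.1064×(-10.675)=-33.1613, v=20.1470/6.2129=3.2428
k=3: u−w=-11.7380, u+w=16.5520; √(b/2)=3.1064, √(2b)=6.2129; F=3.1064×(-11.738)=-36.4635, v=16.5520/6.2129=2.6641
k=4: u−w=-8.1430, u+w=-28.9950; √(b/2)=3.1064, √(2b)=6.2129; F=3.1064×(-8.143)=-25.2958, v=-28.9950/6.2129=-4.6669

0: F=-105.4607 v=-0.0359
1: F=9.3815 v=-0.1123
2: F=-33.1613 v=3.2428
3: F=-36.4635 v=2.6641
4: F=-25.2958 v=-4.6669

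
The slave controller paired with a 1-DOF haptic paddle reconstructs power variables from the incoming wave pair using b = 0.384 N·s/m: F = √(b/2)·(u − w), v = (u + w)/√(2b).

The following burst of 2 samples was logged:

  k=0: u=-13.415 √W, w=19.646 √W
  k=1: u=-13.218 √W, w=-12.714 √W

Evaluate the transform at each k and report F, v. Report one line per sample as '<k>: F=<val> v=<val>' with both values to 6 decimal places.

k=0: u−w=-33.061000, u+w=6.231000; √(b/2)=0.438178, √(2b)=0.876356; F=0.438178×(-33.061)=-14.486604, v=6.231000/0.876356=7.110123
k=1: u−w=-0.504000, u+w=-25.932000; √(b/2)=0.438178, √(2b)=0.876356; F=0.438178×(-0.504)=-0.220842, v=-25.932000/0.876356=-29.590711

0: F=-14.486604 v=7.110123
1: F=-0.220842 v=-29.590711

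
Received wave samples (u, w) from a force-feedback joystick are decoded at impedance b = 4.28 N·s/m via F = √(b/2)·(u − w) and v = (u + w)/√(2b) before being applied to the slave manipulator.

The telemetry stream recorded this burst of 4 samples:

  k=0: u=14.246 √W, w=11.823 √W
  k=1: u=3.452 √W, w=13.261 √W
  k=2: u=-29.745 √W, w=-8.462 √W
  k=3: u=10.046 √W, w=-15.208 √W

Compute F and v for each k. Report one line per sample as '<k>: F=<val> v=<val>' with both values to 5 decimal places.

k=0: u−w=2.42300, u+w=26.06900; √(b/2)=1.46287, √(2b)=2.92575; F=1.46287×2.423=3.54454, v=26.06900/2.92575=8.91020
k=1: u−w=-9.80900, u+w=16.71300; √(b/2)=1.46287, √(2b)=2.92575; F=1.46287×(-9.809)=-14.34933, v=16.71300/2.92575=5.71239
k=2: u−w=-21.28300, u+w=-38.20700; √(b/2)=1.46287, √(2b)=2.92575; F=1.46287×(-21.283)=-31.13434, v=-38.20700/2.92575=-13.05888
k=3: u−w=25.25400, u+w=-5.16200; √(b/2)=1.46287, √(2b)=2.92575; F=1.46287×25.254=36.94342, v=-5.16200/2.92575=-1.76434

0: F=3.54454 v=8.91020
1: F=-14.34933 v=5.71239
2: F=-31.13434 v=-13.05888
3: F=36.94342 v=-1.76434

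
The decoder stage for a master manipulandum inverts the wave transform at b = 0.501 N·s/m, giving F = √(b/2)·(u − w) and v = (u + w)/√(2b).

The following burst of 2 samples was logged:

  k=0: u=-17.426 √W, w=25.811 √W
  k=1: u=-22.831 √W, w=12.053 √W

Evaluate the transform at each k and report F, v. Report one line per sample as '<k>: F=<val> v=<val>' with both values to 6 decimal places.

0: F=-21.640108 v=8.376628
1: F=-17.459433 v=-10.767238

k=0: u−w=-43.237000, u+w=8.385000; √(b/2)=0.500500, √(2b)=1.001000; F=0.500500×(-43.237)=-21.640108, v=8.385000/1.001000=8.376628
k=1: u−w=-34.884000, u+w=-10.778000; √(b/2)=0.500500, √(2b)=1.001000; F=0.500500×(-34.884)=-17.459433, v=-10.778000/1.001000=-10.767238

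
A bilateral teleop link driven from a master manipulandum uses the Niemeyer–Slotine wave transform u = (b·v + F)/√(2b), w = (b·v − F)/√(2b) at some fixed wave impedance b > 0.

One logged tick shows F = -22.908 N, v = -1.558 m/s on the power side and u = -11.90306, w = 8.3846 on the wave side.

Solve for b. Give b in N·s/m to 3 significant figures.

u + w = -3.5185;  u + w = √(2b)·v, so √(2b) = -3.5185/(-1.558) = 2.2583.
b = (√(2b))²/2 = 5.1000/2 = 2.5500.
(Check via u − w = 2F/√(2b): u − w = -20.2877, 2F/√(2b) = -20.2877.)

b = 2.55 N·s/m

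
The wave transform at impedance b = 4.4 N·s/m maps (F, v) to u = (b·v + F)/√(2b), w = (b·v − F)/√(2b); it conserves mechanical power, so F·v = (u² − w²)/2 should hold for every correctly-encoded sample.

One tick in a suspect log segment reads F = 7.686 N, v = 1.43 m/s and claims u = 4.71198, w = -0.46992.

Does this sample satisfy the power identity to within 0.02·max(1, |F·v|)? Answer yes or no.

yes

F·v = 7.686×1.43 = 10.99098 W.
(u² − w²)/2 = (22.20276 − 0.22082)/2 = 10.99097 W.
|Δ| = 0.00001;  2% of max(1, |F·v|) = 0.21982.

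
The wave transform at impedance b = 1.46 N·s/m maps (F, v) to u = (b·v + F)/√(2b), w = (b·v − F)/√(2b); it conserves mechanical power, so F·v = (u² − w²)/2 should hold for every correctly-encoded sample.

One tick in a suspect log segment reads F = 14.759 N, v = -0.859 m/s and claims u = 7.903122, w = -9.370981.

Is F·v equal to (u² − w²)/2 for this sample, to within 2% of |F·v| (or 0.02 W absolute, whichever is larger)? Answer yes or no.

yes

F·v = 14.759×(-0.859) = -12.677981 W.
(u² − w²)/2 = (62.459337 − 87.815285)/2 = -12.677974 W.
|Δ| = 0.000007;  2% of max(1, |F·v|) = 0.253560.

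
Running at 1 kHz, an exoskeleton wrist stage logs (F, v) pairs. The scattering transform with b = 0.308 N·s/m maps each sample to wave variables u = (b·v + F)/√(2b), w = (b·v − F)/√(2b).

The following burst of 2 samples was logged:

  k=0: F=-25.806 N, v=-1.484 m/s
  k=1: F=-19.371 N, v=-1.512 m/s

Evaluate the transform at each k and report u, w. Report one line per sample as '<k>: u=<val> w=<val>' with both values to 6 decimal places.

k=0: b·v=0.308×(-1.484)=-0.457072; √(2b)=0.784857; u=(-0.457072+(-25.806))/0.784857=-33.462252, w=(-0.457072−(-25.806))/0.784857=32.297525
k=1: b·v=0.308×(-1.512)=-0.465696; √(2b)=0.784857; u=(-0.465696+(-19.371))/0.784857=-25.274291, w=(-0.465696−(-19.371))/0.784857=24.087588

0: u=-33.462252 w=32.297525
1: u=-25.274291 w=24.087588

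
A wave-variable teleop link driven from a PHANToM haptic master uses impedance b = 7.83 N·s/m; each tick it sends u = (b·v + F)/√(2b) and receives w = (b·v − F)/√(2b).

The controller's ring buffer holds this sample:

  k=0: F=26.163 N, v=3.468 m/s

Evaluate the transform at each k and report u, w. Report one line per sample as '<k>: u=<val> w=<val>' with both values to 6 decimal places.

k=0: b·v=7.83×3.468=27.154440; √(2b)=3.957272; u=(27.154440+26.163)/3.957272=13.473282, w=(27.154440−26.163)/3.957272=0.250536

0: u=13.473282 w=0.250536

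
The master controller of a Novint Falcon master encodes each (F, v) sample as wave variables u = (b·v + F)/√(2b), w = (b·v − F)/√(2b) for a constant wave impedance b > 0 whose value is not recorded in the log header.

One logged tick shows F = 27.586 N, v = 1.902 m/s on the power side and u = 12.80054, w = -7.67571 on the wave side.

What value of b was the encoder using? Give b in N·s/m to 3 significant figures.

u + w = 5.1248;  u + w = √(2b)·v, so √(2b) = 5.1248/1.902 = 2.6944.
b = (√(2b))²/2 = 7.2600/2 = 3.6300.
(Check via u − w = 2F/√(2b): u − w = 20.4763, 2F/√(2b) = 20.4762.)

b = 3.63 N·s/m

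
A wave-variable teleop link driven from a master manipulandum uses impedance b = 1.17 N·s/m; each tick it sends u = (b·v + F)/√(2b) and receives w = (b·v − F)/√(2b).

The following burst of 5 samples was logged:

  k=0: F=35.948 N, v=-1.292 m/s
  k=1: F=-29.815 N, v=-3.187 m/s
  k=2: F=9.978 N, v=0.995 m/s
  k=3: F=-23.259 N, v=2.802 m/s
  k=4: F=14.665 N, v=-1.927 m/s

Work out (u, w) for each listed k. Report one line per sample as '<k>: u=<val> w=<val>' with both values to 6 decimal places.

0: u=22.511753 w=-24.488133
1: u=-21.928262 w=17.053089
2: u=7.283851 w=-5.761794
3: u=-13.061766 w=17.348002
4: u=8.112939 w=-11.060682

k=0: b·v=1.17×(-1.292)=-1.511640; √(2b)=1.529706; u=(-1.511640+35.948)/1.529706=22.511753, w=(-1.511640−35.948)/1.529706=-24.488133
k=1: b·v=1.17×(-3.187)=-3.728790; √(2b)=1.529706; u=(-3.728790+(-29.815))/1.529706=-21.928262, w=(-3.728790−(-29.815))/1.529706=17.053089
k=2: b·v=1.17×0.995=1.164150; √(2b)=1.529706; u=(1.164150+9.978)/1.529706=7.283851, w=(1.164150−9.978)/1.529706=-5.761794
k=3: b·v=1.17×2.802=3.278340; √(2b)=1.529706; u=(3.278340+(-23.259))/1.529706=-13.061766, w=(3.278340−(-23.259))/1.529706=17.348002
k=4: b·v=1.17×(-1.927)=-2.254590; √(2b)=1.529706; u=(-2.254590+14.665)/1.529706=8.112939, w=(-2.254590−14.665)/1.529706=-11.060682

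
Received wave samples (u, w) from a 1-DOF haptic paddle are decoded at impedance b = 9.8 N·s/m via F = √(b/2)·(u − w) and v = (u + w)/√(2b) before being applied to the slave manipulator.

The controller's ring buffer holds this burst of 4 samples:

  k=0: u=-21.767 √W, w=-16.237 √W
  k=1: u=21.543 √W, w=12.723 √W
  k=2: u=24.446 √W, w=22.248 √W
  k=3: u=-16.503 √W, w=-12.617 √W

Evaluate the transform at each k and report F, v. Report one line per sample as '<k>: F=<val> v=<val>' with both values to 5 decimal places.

0: F=-12.24118 v=-8.58423
1: F=19.52390 v=7.73990
2: F=4.86548 v=10.54710
3: F=-8.60203 v=-6.57754

k=0: u−w=-5.53000, u+w=-38.00400; √(b/2)=2.21359, √(2b)=4.42719; F=2.21359×(-5.53)=-12.24118, v=-38.00400/4.42719=-8.58423
k=1: u−w=8.82000, u+w=34.26600; √(b/2)=2.21359, √(2b)=4.42719; F=2.21359×8.82=19.52390, v=34.26600/4.42719=7.73990
k=2: u−w=2.19800, u+w=46.69400; √(b/2)=2.21359, √(2b)=4.42719; F=2.21359×2.198=4.86548, v=46.69400/4.42719=10.54710
k=3: u−w=-3.88600, u+w=-29.12000; √(b/2)=2.21359, √(2b)=4.42719; F=2.21359×(-3.886)=-8.60203, v=-29.12000/4.42719=-6.57754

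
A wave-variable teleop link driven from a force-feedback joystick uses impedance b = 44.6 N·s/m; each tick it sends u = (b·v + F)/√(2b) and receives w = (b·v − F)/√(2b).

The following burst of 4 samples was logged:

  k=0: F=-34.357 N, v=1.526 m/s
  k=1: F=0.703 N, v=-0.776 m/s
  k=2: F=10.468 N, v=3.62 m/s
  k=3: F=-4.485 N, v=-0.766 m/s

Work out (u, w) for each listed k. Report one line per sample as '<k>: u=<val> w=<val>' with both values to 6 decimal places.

k=0: b·v=44.6×1.526=68.059600; √(2b)=9.444575; u=(68.059600+(-34.357))/9.444575=3.568461, w=(68.059600−(-34.357))/9.444575=10.843960
k=1: b·v=44.6×(-0.776)=-34.609600; √(2b)=9.444575; u=(-34.609600+0.703)/9.444575=-3.590061, w=(-34.609600−0.703)/9.444575=-3.738929
k=2: b·v=44.6×3.62=161.452000; √(2b)=9.444575; u=(161.452000+10.468)/9.444575=18.203042, w=(161.452000−10.468)/9.444575=15.986320
k=3: b·v=44.6×(-0.766)=-34.163600; √(2b)=9.444575; u=(-34.163600+(-4.485))/9.444575=-4.092148, w=(-34.163600−(-4.485))/9.444575=-3.142397

0: u=3.568461 w=10.843960
1: u=-3.590061 w=-3.738929
2: u=18.203042 w=15.986320
3: u=-4.092148 w=-3.142397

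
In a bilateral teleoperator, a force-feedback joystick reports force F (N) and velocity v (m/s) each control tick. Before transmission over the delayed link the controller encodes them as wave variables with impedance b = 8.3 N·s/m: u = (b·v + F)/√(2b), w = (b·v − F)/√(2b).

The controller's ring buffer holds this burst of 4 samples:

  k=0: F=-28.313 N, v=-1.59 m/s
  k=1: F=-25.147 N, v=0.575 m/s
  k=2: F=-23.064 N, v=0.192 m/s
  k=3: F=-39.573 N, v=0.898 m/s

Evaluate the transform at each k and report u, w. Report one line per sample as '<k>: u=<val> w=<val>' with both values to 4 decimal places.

k=0: b·v=8.3×(-1.59)=-13.1970; √(2b)=4.0743; u=(-13.1970+(-28.313))/4.0743=-10.1882, w=(-13.1970−(-28.313))/4.0743=3.7101
k=1: b·v=8.3×0.575=4.7725; √(2b)=4.0743; u=(4.7725+(-25.147))/4.0743=-5.0007, w=(4.7725−(-25.147))/4.0743=7.3435
k=2: b·v=8.3×0.192=1.5936; √(2b)=4.0743; u=(1.5936+(-23.064))/4.0743=-5.2697, w=(1.5936−(-23.064))/4.0743=6.0520
k=3: b·v=8.3×0.898=7.4534; √(2b)=4.0743; u=(7.4534+(-39.573))/4.0743=-7.8834, w=(7.4534−(-39.573))/4.0743=11.5422

0: u=-10.1882 w=3.7101
1: u=-5.0007 w=7.3435
2: u=-5.2697 w=6.0520
3: u=-7.8834 w=11.5422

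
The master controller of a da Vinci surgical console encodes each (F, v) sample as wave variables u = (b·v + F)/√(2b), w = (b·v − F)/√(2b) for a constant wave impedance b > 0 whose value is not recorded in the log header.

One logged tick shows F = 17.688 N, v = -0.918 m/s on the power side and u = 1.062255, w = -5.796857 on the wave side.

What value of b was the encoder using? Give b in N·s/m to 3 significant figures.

b = 13.3 N·s/m

u + w = -4.734602;  u + w = √(2b)·v, so √(2b) = -4.734602/(-0.918) = 5.157519.
b = (√(2b))²/2 = 26.599997/2 = 13.299999.
(Check via u − w = 2F/√(2b): u − w = 6.859112, 2F/√(2b) = 6.859113.)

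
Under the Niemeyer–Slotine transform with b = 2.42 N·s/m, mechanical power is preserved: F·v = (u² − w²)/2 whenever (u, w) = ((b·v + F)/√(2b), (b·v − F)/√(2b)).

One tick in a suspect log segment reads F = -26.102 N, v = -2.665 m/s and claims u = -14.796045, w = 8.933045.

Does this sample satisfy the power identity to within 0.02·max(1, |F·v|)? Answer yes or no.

yes

F·v = (-26.102)×(-2.665) = 69.561830 W.
(u² − w²)/2 = (218.922948 − 79.799293)/2 = 69.561827 W.
|Δ| = 0.000003;  2% of max(1, |F·v|) = 1.391237.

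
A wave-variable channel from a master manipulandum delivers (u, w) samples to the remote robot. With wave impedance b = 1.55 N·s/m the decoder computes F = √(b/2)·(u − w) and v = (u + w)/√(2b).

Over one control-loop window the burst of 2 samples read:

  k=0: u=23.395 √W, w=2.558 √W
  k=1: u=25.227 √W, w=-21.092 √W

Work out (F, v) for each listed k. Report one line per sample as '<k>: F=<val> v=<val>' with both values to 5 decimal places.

k=0: u−w=20.83700, u+w=25.95300; √(b/2)=0.88034, √(2b)=1.76068; F=0.88034×20.837=18.34366, v=25.95300/1.76068=14.74031
k=1: u−w=46.31900, u+w=4.13500; √(b/2)=0.88034, √(2b)=1.76068; F=0.88034×46.319=40.77651, v=4.13500/1.76068=2.34852

0: F=18.34366 v=14.74031
1: F=40.77651 v=2.34852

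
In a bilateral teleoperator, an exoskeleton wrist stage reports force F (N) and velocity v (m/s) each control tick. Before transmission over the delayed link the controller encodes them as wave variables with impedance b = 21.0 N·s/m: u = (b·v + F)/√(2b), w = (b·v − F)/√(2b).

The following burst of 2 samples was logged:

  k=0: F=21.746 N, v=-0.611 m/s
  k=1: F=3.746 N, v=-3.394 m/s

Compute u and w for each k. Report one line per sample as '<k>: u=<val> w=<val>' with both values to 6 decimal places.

0: u=1.375614 w=-5.335347
1: u=-10.419797 w=-11.575837

k=0: b·v=21.0×(-0.611)=-12.831000; √(2b)=6.480741; u=(-12.831000+21.746)/6.480741=1.375614, w=(-12.831000−21.746)/6.480741=-5.335347
k=1: b·v=21.0×(-3.394)=-71.274000; √(2b)=6.480741; u=(-71.274000+3.746)/6.480741=-10.419797, w=(-71.274000−3.746)/6.480741=-11.575837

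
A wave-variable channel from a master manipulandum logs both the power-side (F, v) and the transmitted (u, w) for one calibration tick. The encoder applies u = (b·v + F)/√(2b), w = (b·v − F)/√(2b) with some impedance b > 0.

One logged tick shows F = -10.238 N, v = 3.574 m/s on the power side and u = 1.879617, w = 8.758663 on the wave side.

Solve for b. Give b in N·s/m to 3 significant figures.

b = 4.43 N·s/m

u + w = 10.638280;  u + w = √(2b)·v, so √(2b) = 10.638280/3.574 = 2.976575.
b = (√(2b))²/2 = 8.860000/2 = 4.430000.
(Check via u − w = 2F/√(2b): u − w = -6.879046, 2F/√(2b) = -6.879047.)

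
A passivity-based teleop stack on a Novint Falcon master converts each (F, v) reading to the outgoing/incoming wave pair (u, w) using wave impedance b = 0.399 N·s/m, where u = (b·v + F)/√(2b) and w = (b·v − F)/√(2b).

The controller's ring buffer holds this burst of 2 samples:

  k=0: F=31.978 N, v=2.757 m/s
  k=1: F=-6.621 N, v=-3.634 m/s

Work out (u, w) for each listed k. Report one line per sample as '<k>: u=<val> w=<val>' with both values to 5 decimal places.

k=0: b·v=0.399×2.757=1.10004; √(2b)=0.89331; u=(1.10004+31.978)/0.89331=37.02869, w=(1.10004−31.978)/0.89331=-34.56584
k=1: b·v=0.399×(-3.634)=-1.44997; √(2b)=0.89331; u=(-1.44997+(-6.621))/0.89331=-9.03492, w=(-1.44997−(-6.621))/0.89331=5.78863

0: u=37.02869 w=-34.56584
1: u=-9.03492 w=5.78863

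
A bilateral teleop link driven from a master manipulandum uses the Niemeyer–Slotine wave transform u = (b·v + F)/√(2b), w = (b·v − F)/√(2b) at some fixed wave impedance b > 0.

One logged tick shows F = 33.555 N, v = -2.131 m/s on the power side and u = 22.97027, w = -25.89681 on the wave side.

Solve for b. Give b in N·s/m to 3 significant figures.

u + w = -2.92654;  u + w = √(2b)·v, so √(2b) = -2.92654/(-2.131) = 1.37332.
b = (√(2b))²/2 = 1.88600/2 = 0.94300.
(Check via u − w = 2F/√(2b): u − w = 48.86708, 2F/√(2b) = 48.86706.)

b = 0.943 N·s/m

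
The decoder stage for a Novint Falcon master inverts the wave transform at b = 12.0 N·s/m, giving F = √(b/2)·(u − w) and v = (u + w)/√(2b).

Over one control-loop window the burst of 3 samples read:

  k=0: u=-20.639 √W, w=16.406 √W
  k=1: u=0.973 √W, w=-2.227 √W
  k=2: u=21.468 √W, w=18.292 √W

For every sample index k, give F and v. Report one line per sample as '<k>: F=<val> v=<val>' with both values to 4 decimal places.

0: F=-90.7413 v=-0.8641
1: F=7.8384 v=-0.2560
2: F=7.7796 v=8.1160

k=0: u−w=-37.0450, u+w=-4.2330; √(b/2)=2.4495, √(2b)=4.8990; F=2.4495×(-37.045)=-90.7413, v=-4.2330/4.8990=-0.8641
k=1: u−w=3.2000, u+w=-1.2540; √(b/2)=2.4495, √(2b)=4.8990; F=2.4495×3.2=7.8384, v=-1.2540/4.8990=-0.2560
k=2: u−w=3.1760, u+w=39.7600; √(b/2)=2.4495, √(2b)=4.8990; F=2.4495×3.176=7.7796, v=39.7600/4.8990=8.1160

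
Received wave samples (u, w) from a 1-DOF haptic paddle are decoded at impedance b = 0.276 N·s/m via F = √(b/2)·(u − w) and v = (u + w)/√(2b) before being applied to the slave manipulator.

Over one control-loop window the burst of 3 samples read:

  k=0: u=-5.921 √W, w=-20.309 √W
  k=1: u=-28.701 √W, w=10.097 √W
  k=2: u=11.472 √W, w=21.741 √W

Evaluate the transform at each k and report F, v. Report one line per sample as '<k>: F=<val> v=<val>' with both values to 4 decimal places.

0: F=5.3449 v=-35.3044
1: F=-14.4128 v=-25.0401
2: F=-3.8148 v=44.7032

k=0: u−w=14.3880, u+w=-26.2300; √(b/2)=0.3715, √(2b)=0.7430; F=0.3715×14.388=5.3449, v=-26.2300/0.7430=-35.3044
k=1: u−w=-38.7980, u+w=-18.6040; √(b/2)=0.3715, √(2b)=0.7430; F=0.3715×(-38.798)=-14.4128, v=-18.6040/0.7430=-25.0401
k=2: u−w=-10.2690, u+w=33.2130; √(b/2)=0.3715, √(2b)=0.7430; F=0.3715×(-10.269)=-3.8148, v=33.2130/0.7430=44.7032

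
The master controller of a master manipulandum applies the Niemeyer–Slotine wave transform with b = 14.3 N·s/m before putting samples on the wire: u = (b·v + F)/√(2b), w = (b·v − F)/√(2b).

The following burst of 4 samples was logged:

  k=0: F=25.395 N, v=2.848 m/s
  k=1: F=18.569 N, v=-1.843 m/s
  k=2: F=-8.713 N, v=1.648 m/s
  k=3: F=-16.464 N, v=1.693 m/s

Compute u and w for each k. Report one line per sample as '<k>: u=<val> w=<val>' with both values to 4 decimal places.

k=0: b·v=14.3×2.848=40.7264; √(2b)=5.3479; u=(40.7264+25.395)/5.3479=12.3640, w=(40.7264−25.395)/5.3479=2.8668
k=1: b·v=14.3×(-1.843)=-26.3549; √(2b)=5.3479; u=(-26.3549+18.569)/5.3479=-1.4559, w=(-26.3549−18.569)/5.3479=-8.4003
k=2: b·v=14.3×1.648=23.5664; √(2b)=5.3479; u=(23.5664+(-8.713))/5.3479=2.7774, w=(23.5664−(-8.713))/5.3479=6.0359
k=3: b·v=14.3×1.693=24.2099; √(2b)=5.3479; u=(24.2099+(-16.464))/5.3479=1.4484, w=(24.2099−(-16.464))/5.3479=7.6056

0: u=12.3640 w=2.8668
1: u=-1.4559 w=-8.4003
2: u=2.7774 w=6.0359
3: u=1.4484 w=7.6056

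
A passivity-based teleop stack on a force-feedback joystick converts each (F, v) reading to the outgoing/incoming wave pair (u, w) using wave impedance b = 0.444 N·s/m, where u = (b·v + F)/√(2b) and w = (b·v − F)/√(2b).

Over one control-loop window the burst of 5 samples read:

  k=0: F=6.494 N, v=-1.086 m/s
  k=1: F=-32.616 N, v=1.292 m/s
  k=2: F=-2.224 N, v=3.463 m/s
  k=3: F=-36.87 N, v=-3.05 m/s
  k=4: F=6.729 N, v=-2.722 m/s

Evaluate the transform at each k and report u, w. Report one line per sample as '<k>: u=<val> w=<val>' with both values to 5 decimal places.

k=0: b·v=0.444×(-1.086)=-0.48218; √(2b)=0.94234; u=(-0.48218+6.494)/0.94234=6.37968, w=(-0.48218−6.494)/0.94234=-7.40306
k=1: b·v=0.444×1.292=0.57365; √(2b)=0.94234; u=(0.57365+(-32.616))/0.94234=-34.00305, w=(0.57365−(-32.616))/0.94234=35.22055
k=2: b·v=0.444×3.463=1.53757; √(2b)=0.94234; u=(1.53757+(-2.224))/0.94234=-0.72843, w=(1.53757−(-2.224))/0.94234=3.99175
k=3: b·v=0.444×(-3.05)=-1.35420; √(2b)=0.94234; u=(-1.35420+(-36.87))/0.94234=-40.56317, w=(-1.35420−(-36.87))/0.94234=37.68904
k=4: b·v=0.444×(-2.722)=-1.20857; √(2b)=0.94234; u=(-1.20857+6.729)/0.94234=5.85823, w=(-1.20857−6.729)/0.94234=-8.42327

0: u=6.37968 w=-7.40306
1: u=-34.00305 w=35.22055
2: u=-0.72843 w=3.99175
3: u=-40.56317 w=37.68904
4: u=5.85823 w=-8.42327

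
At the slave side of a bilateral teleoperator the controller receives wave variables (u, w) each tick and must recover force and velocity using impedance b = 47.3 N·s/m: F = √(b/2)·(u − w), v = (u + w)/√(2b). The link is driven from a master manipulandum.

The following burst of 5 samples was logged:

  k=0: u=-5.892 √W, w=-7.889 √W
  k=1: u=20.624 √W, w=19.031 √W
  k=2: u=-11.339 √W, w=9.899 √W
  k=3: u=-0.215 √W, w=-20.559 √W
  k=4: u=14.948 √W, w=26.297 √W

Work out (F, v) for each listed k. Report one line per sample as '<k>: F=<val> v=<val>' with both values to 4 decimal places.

k=0: u−w=1.9970, u+w=-13.7810; √(b/2)=4.8631, √(2b)=9.7263; F=4.8631×1.997=9.7117, v=-13.7810/9.7263=-1.4169
k=1: u−w=1.5930, u+w=39.6550; √(b/2)=4.8631, √(2b)=9.7263; F=4.8631×1.593=7.7470, v=39.6550/9.7263=4.0771
k=2: u−w=-21.2380, u+w=-1.4400; √(b/2)=4.8631, √(2b)=9.7263; F=4.8631×(-21.238)=-103.2831, v=-1.4400/9.7263=-0.1481
k=3: u−w=20.3440, u+w=-20.7740; √(b/2)=4.8631, √(2b)=9.7263; F=4.8631×20.344=98.9354, v=-20.7740/9.7263=-2.1359
k=4: u−w=-11.3490, u+w=41.2450; √(b/2)=4.8631, √(2b)=9.7263; F=4.8631×(-11.349)=-55.1916, v=41.2450/9.7263=4.2406

0: F=9.7117 v=-1.4169
1: F=7.7470 v=4.0771
2: F=-103.2831 v=-0.1481
3: F=98.9354 v=-2.1359
4: F=-55.1916 v=4.2406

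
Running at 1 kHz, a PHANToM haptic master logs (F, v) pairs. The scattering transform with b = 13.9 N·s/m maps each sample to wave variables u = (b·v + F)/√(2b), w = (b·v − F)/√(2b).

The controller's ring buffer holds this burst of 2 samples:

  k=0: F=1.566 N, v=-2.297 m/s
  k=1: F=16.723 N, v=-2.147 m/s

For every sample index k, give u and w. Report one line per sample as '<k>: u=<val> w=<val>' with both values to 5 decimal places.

0: u=-5.75854 w=-6.35256
1: u=-2.48841 w=-8.83180

k=0: b·v=13.9×(-2.297)=-31.92830; √(2b)=5.27257; u=(-31.92830+1.566)/5.27257=-5.75854, w=(-31.92830−1.566)/5.27257=-6.35256
k=1: b·v=13.9×(-2.147)=-29.84330; √(2b)=5.27257; u=(-29.84330+16.723)/5.27257=-2.48841, w=(-29.84330−16.723)/5.27257=-8.83180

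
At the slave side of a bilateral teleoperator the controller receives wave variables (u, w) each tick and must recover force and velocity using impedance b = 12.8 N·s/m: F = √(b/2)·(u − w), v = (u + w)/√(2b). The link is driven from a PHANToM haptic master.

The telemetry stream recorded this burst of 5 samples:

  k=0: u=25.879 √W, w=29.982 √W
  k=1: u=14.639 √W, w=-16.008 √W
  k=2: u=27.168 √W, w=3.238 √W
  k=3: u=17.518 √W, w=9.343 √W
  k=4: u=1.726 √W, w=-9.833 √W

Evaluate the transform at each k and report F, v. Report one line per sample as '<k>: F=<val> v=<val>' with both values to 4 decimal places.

k=0: u−w=-4.1030, u+w=55.8610; √(b/2)=2.5298, √(2b)=5.0596; F=2.5298×(-4.103)=-10.3799, v=55.8610/5.0596=11.0405
k=1: u−w=30.6470, u+w=-1.3690; √(b/2)=2.5298, √(2b)=5.0596; F=2.5298×30.647=77.5315, v=-1.3690/5.0596=-0.2706
k=2: u−w=23.9300, u+w=30.4060; √(b/2)=2.5298, √(2b)=5.0596; F=2.5298×23.93=60.5386, v=30.4060/5.0596=6.0095
k=3: u−w=8.1750, u+w=26.8610; √(b/2)=2.5298, √(2b)=5.0596; F=2.5298×8.175=20.6813, v=26.8610/5.0596=5.3089
k=4: u−w=11.5590, u+w=-8.1070; √(b/2)=2.5298, √(2b)=5.0596; F=2.5298×11.559=29.2422, v=-8.1070/5.0596=-1.6023

0: F=-10.3799 v=11.0405
1: F=77.5315 v=-0.2706
2: F=60.5386 v=6.0095
3: F=20.6813 v=5.3089
4: F=29.2422 v=-1.6023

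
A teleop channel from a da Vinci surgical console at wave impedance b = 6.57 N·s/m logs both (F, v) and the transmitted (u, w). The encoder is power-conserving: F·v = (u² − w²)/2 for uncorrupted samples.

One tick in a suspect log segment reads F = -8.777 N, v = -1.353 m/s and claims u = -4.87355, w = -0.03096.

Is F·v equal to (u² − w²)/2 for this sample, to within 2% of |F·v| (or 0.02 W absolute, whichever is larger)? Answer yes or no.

F·v = (-8.777)×(-1.353) = 11.87528 W.
(u² − w²)/2 = (23.75149 − 0.00096)/2 = 11.87527 W.
|Δ| = 0.00002;  2% of max(1, |F·v|) = 0.23751.

yes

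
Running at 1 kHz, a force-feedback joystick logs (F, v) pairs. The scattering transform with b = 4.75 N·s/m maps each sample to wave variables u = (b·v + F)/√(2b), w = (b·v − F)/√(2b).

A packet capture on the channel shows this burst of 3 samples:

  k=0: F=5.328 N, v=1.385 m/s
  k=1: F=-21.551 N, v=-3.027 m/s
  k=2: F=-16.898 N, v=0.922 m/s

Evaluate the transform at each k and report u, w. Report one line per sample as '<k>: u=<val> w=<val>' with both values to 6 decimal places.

0: u=3.863060 w=0.405797
1: u=-11.656988 w=2.327147
2: u=-4.061538 w=6.903333

k=0: b·v=4.75×1.385=6.578750; √(2b)=3.082207; u=(6.578750+5.328)/3.082207=3.863060, w=(6.578750−5.328)/3.082207=0.405797
k=1: b·v=4.75×(-3.027)=-14.378250; √(2b)=3.082207; u=(-14.378250+(-21.551))/3.082207=-11.656988, w=(-14.378250−(-21.551))/3.082207=2.327147
k=2: b·v=4.75×0.922=4.379500; √(2b)=3.082207; u=(4.379500+(-16.898))/3.082207=-4.061538, w=(4.379500−(-16.898))/3.082207=6.903333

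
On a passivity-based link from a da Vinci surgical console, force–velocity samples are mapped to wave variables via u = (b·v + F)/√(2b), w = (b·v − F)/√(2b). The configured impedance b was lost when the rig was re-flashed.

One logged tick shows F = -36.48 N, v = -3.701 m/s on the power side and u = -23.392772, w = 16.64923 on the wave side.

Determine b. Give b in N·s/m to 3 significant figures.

u + w = -6.743542;  u + w = √(2b)·v, so √(2b) = -6.743542/(-3.701) = 1.822086.
b = (√(2b))²/2 = 3.319999/2 = 1.660000.
(Check via u − w = 2F/√(2b): u − w = -40.042002, 2F/√(2b) = -40.042008.)

b = 1.66 N·s/m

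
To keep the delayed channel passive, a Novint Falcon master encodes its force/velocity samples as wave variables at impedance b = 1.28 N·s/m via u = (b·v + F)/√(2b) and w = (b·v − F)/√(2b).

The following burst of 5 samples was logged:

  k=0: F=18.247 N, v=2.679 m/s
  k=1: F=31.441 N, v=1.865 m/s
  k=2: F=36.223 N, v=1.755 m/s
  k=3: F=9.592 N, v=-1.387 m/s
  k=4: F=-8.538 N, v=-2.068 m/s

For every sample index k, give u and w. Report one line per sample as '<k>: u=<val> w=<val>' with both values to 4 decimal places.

0: u=13.5476 w=-9.2612
1: u=21.1426 w=-18.1586
2: u=24.0434 w=-21.2354
3: u=4.8854 w=-7.1046
4: u=-6.9907 w=3.6818

k=0: b·v=1.28×2.679=3.4291; √(2b)=1.6000; u=(3.4291+18.247)/1.6000=13.5476, w=(3.4291−18.247)/1.6000=-9.2612
k=1: b·v=1.28×1.865=2.3872; √(2b)=1.6000; u=(2.3872+31.441)/1.6000=21.1426, w=(2.3872−31.441)/1.6000=-18.1586
k=2: b·v=1.28×1.755=2.2464; √(2b)=1.6000; u=(2.2464+36.223)/1.6000=24.0434, w=(2.2464−36.223)/1.6000=-21.2354
k=3: b·v=1.28×(-1.387)=-1.7754; √(2b)=1.6000; u=(-1.7754+9.592)/1.6000=4.8854, w=(-1.7754−9.592)/1.6000=-7.1046
k=4: b·v=1.28×(-2.068)=-2.6470; √(2b)=1.6000; u=(-2.6470+(-8.538))/1.6000=-6.9907, w=(-2.6470−(-8.538))/1.6000=3.6818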